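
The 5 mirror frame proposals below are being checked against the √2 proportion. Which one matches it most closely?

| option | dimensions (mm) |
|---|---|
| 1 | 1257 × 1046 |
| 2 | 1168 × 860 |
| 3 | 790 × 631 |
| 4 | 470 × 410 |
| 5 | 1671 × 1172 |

Target root-2 ≈ 1.414.
1: 1.202 (Δ0.212)  2: 1.358 (Δ0.056)  3: 1.252 (Δ0.162)  4: 1.146 (Δ0.268)  5: 1.426 (Δ0.012)

5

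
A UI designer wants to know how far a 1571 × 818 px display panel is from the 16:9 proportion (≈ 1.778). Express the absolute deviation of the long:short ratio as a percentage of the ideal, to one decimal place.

8.0%

Ratio = 1571 / 818 ≈ 1.9205.
Ideal 16:9 ≈ 1.7778. |1.9205 − 1.7778| / 1.7778 ≈ 8.03% → 8.0%.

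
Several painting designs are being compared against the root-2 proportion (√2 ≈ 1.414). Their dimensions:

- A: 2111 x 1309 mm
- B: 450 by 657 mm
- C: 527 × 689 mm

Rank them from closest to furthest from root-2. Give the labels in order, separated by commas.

Ratios: A = 2111 / 1309 ≈ 1.613; B = 657 / 450 ≈ 1.460; C = 689 / 527 ≈ 1.307.
|Δ from 1.414|: A 0.199; B 0.046; C 0.107.

B, C, A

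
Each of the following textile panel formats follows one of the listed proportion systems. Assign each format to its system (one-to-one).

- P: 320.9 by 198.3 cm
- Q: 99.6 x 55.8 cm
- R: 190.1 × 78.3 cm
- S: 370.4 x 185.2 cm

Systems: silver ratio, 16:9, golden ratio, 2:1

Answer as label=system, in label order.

P=golden ratio, Q=16:9, R=silver ratio, S=2:1

P = 320.9/198.3 ≈ 1.618 → golden ratio (1.618)
Q = 99.6/55.8 ≈ 1.785 → 16:9 (1.778)
R = 190.1/78.3 ≈ 2.428 → silver ratio (2.414)
S = 370.4/185.2 ≈ 2.000 → 2:1 (2.000)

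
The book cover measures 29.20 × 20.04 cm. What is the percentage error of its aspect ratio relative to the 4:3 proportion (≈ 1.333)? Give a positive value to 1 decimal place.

9.3%

Ratio = 29.20 / 20.04 ≈ 1.4571.
Ideal 4:3 ≈ 1.3333. |1.4571 − 1.3333| / 1.3333 ≈ 9.29% → 9.3%.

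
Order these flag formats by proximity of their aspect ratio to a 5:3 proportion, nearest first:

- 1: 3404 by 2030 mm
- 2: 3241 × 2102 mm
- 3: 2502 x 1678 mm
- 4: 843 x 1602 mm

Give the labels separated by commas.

1, 2, 3, 4

1: 3404/2030 ≈ 1.677 → |1.677 − 1.667| = 0.010
2: 3241/2102 ≈ 1.542 → |1.542 − 1.667| = 0.125
3: 2502/1678 ≈ 1.491 → |1.491 − 1.667| = 0.176
4: 1602/843 ≈ 1.900 → |1.900 − 1.667| = 0.233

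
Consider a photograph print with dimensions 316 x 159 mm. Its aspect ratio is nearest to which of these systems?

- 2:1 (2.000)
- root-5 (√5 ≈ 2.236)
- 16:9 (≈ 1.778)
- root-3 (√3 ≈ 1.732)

2:1

316/159 ≈ 1.987. Nearest candidates are 2:1 (2.000, off by 0.013) and 16:9 (1.778, off by 0.209).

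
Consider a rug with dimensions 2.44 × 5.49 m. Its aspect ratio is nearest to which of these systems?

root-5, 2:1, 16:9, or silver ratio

5.49/2.44 ≈ 2.250. Nearest candidates are root-5 (2.236, off by 0.014) and silver ratio (2.414, off by 0.164).

root-5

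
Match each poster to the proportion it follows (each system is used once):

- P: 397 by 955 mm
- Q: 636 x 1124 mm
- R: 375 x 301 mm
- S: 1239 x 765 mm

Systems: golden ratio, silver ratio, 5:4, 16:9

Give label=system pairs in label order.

P=silver ratio, Q=16:9, R=5:4, S=golden ratio

P = 955/397 ≈ 2.406 → silver ratio (2.414)
Q = 1124/636 ≈ 1.767 → 16:9 (1.778)
R = 375/301 ≈ 1.246 → 5:4 (1.250)
S = 1239/765 ≈ 1.620 → golden ratio (1.618)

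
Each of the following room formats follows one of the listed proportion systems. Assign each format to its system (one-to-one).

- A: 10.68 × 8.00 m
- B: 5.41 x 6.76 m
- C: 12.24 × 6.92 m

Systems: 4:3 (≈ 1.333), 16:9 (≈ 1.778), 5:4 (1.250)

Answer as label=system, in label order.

A=4:3, B=5:4, C=16:9

Ratios: A ≈ 1.335; B ≈ 1.250; C ≈ 1.769.
Targets: 4:3 ≈ 1.333; 16:9 ≈ 1.778; 5:4 ≈ 1.250.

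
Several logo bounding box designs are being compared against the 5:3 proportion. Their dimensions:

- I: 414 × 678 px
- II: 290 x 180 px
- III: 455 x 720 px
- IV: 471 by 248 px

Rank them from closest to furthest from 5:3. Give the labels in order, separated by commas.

I, II, III, IV

I: 678/414 ≈ 1.638 → |1.638 − 1.667| = 0.029
II: 290/180 ≈ 1.611 → |1.611 − 1.667| = 0.056
III: 720/455 ≈ 1.582 → |1.582 − 1.667| = 0.085
IV: 471/248 ≈ 1.899 → |1.899 − 1.667| = 0.232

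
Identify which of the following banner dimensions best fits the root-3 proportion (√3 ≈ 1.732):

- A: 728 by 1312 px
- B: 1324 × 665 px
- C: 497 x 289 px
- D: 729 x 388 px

Target root-3 ≈ 1.732.
A: 1.802 (Δ0.070)  B: 1.991 (Δ0.259)  C: 1.720 (Δ0.012)  D: 1.879 (Δ0.147)

C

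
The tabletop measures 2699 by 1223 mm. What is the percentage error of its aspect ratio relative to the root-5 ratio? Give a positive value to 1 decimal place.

Ratio = 2699 / 1223 ≈ 2.2069.
Ideal root-5 ≈ 2.2361. |2.2069 − 2.2361| / 2.2361 ≈ 1.31% → 1.3%.

1.3%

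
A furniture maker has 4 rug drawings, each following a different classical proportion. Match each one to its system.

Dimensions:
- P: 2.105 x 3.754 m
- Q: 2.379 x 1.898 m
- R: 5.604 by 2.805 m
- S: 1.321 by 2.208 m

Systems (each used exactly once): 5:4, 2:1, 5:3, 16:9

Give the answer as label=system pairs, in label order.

P=16:9, Q=5:4, R=2:1, S=5:3

P = 3.754/2.105 ≈ 1.783 → 16:9 (1.778)
Q = 2.379/1.898 ≈ 1.253 → 5:4 (1.250)
R = 5.604/2.805 ≈ 1.998 → 2:1 (2.000)
S = 2.208/1.321 ≈ 1.671 → 5:3 (1.667)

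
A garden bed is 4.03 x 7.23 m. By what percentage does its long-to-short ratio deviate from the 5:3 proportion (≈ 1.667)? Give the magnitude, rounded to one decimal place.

Ratio = 7.23 / 4.03 ≈ 1.7940.
Ideal 5:3 ≈ 1.6667. |1.7940 − 1.6667| / 1.6667 ≈ 7.64% → 7.6%.

7.6%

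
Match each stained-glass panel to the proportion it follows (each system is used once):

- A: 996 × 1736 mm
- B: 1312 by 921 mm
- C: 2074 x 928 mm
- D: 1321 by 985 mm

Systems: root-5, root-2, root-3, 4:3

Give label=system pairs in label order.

Ratios: A ≈ 1.743; B ≈ 1.425; C ≈ 2.235; D ≈ 1.341.
Targets: root-5 ≈ 2.236; root-2 ≈ 1.414; root-3 ≈ 1.732; 4:3 ≈ 1.333.

A=root-3, B=root-2, C=root-5, D=4:3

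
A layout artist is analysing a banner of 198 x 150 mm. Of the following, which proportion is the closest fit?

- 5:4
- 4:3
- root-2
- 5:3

4:3

Ratio = 198 / 150 ≈ 1.320.
Distances: 5:4 1.250 (Δ 0.070); 4:3 1.333 (Δ 0.013); root-2 1.414 (Δ 0.094); 5:3 1.667 (Δ 0.347).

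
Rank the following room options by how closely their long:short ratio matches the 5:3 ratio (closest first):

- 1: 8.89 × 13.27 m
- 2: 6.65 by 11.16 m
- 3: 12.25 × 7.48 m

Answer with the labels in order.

Ratios: 1 = 13.27 / 8.89 ≈ 1.493; 2 = 11.16 / 6.65 ≈ 1.678; 3 = 12.25 / 7.48 ≈ 1.638.
|Δ from 1.667|: 1 0.174; 2 0.011; 3 0.029.

2, 3, 1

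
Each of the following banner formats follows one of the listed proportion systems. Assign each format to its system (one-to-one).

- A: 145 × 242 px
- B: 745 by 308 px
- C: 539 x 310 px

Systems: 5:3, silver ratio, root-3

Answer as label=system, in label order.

A=5:3, B=silver ratio, C=root-3

Ratios: A ≈ 1.669; B ≈ 2.419; C ≈ 1.739.
Targets: 5:3 ≈ 1.667; silver ratio ≈ 2.414; root-3 ≈ 1.732.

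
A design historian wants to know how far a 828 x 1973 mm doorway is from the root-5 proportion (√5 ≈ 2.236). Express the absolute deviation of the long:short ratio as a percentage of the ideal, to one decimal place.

6.6%

Ratio = 1973 / 828 ≈ 2.3829.
Ideal root-5 ≈ 2.2361. |2.3829 − 2.2361| / 2.2361 ≈ 6.57% → 6.6%.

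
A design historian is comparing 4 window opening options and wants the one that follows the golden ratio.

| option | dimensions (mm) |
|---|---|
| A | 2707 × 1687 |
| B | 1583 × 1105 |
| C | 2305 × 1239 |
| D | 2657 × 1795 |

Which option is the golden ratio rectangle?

Ratios (long/short): A ≈ 1.605; B ≈ 1.433; C ≈ 1.860; D ≈ 1.480.
golden ratio ≈ 1.618; option A is nearest (Δ 0.013).

A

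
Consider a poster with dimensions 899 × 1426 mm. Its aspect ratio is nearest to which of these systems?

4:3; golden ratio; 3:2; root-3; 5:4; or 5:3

Ratio = 1426 / 899 ≈ 1.586.
Distances: 4:3 1.333 (Δ 0.253); golden ratio 1.618 (Δ 0.032); 3:2 1.500 (Δ 0.086); root-3 1.732 (Δ 0.146); 5:4 1.250 (Δ 0.336); 5:3 1.667 (Δ 0.081).

golden ratio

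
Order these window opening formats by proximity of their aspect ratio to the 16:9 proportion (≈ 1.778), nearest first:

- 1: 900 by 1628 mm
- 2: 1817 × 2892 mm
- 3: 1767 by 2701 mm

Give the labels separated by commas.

1, 2, 3

1: 1628/900 ≈ 1.809 → |1.809 − 1.778| = 0.031
2: 2892/1817 ≈ 1.592 → |1.592 − 1.778| = 0.186
3: 2701/1767 ≈ 1.529 → |1.529 − 1.778| = 0.249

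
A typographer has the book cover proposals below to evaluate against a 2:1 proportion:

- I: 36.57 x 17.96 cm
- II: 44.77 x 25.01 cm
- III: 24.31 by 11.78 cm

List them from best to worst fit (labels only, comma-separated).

Ratios: I = 36.57 / 17.96 ≈ 2.036; II = 44.77 / 25.01 ≈ 1.790; III = 24.31 / 11.78 ≈ 2.064.
|Δ from 2.000|: I 0.036; II 0.210; III 0.064.

I, III, II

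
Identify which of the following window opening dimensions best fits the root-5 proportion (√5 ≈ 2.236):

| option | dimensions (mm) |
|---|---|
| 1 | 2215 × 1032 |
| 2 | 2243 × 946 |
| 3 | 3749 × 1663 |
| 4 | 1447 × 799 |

Ratios (long/short): 1 ≈ 2.146; 2 ≈ 2.371; 3 ≈ 2.254; 4 ≈ 1.811.
root-5 ≈ 2.236; option 3 is nearest (Δ 0.018).

3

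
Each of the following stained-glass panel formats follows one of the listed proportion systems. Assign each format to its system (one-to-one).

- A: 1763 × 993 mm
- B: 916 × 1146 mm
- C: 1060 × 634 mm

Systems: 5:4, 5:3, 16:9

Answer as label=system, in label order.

A = 1763/993 ≈ 1.775 → 16:9 (1.778)
B = 1146/916 ≈ 1.251 → 5:4 (1.250)
C = 1060/634 ≈ 1.672 → 5:3 (1.667)

A=16:9, B=5:4, C=5:3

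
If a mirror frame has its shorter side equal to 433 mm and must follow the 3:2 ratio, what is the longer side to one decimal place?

3:2 = 1.50000.
Longer side = 433 × 1.50000 ≈ 649.500 → 649.5 mm.

649.5 mm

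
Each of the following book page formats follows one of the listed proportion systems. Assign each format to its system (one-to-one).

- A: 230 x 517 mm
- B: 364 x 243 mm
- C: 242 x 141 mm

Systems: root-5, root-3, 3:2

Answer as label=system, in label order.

A = 517/230 ≈ 2.248 → root-5 (2.236)
B = 364/243 ≈ 1.498 → 3:2 (1.500)
C = 242/141 ≈ 1.716 → root-3 (1.732)

A=root-5, B=3:2, C=root-3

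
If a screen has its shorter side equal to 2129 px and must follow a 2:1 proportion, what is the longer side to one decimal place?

2:1 = 2.00000.
Longer side = 2129 × 2.00000 ≈ 4258.000 → 4258.0 px.

4258.0 px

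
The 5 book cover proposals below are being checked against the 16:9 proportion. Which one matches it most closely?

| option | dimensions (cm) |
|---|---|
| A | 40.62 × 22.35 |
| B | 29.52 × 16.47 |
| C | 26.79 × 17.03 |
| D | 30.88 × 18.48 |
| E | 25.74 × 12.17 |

B

Ratios (long/short): A ≈ 1.817; B ≈ 1.792; C ≈ 1.573; D ≈ 1.671; E ≈ 2.115.
16:9 ≈ 1.778; option B is nearest (Δ 0.014).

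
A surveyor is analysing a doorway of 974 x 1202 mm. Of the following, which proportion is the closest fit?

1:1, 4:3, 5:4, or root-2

Ratio = 1202 / 974 ≈ 1.234.
Distances: 1:1 1.000 (Δ 0.234); 4:3 1.333 (Δ 0.099); 5:4 1.250 (Δ 0.016); root-2 1.414 (Δ 0.180).

5:4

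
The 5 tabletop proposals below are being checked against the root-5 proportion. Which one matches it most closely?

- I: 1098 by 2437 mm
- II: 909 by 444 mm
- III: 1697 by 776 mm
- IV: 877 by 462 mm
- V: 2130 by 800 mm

Ratios (long/short): I ≈ 2.219; II ≈ 2.047; III ≈ 2.187; IV ≈ 1.898; V ≈ 2.663.
root-5 ≈ 2.236; option I is nearest (Δ 0.017).

I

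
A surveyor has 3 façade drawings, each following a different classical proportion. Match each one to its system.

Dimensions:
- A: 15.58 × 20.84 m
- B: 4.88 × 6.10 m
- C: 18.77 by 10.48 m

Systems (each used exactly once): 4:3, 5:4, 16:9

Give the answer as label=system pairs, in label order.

A=4:3, B=5:4, C=16:9

A = 20.84/15.58 ≈ 1.338 → 4:3 (1.333)
B = 6.10/4.88 ≈ 1.250 → 5:4 (1.250)
C = 18.77/10.48 ≈ 1.791 → 16:9 (1.778)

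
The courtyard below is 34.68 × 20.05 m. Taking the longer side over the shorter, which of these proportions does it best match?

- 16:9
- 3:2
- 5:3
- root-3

34.68/20.05 ≈ 1.730. Nearest candidates are root-3 (1.732, off by 0.002) and 16:9 (1.778, off by 0.048).

root-3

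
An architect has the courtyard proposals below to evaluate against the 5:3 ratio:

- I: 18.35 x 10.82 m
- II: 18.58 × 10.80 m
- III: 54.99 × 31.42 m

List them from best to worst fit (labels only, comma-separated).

I, II, III

Ratios: I = 18.35 / 10.82 ≈ 1.696; II = 18.58 / 10.80 ≈ 1.720; III = 54.99 / 31.42 ≈ 1.750.
|Δ from 1.667|: I 0.029; II 0.053; III 0.083.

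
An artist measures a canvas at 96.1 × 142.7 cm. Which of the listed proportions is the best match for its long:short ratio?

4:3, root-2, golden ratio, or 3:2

3:2

142.7/96.1 ≈ 1.485. Nearest candidates are 3:2 (1.500, off by 0.015) and root-2 (1.414, off by 0.071).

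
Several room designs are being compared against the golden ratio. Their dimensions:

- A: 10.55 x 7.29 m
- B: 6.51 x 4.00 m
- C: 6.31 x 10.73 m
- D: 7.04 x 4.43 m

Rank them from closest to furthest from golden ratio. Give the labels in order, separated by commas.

Ratios: A = 10.55 / 7.29 ≈ 1.447; B = 6.51 / 4.00 ≈ 1.627; C = 10.73 / 6.31 ≈ 1.700; D = 7.04 / 4.43 ≈ 1.589.
|Δ from 1.618|: A 0.171; B 0.009; C 0.082; D 0.029.

B, D, C, A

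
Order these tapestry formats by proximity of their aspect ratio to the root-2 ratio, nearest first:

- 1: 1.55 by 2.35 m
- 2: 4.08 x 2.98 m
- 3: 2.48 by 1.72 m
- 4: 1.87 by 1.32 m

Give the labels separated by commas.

4, 3, 2, 1

1: 2.35/1.55 ≈ 1.516 → |1.516 − 1.414| = 0.102
2: 4.08/2.98 ≈ 1.369 → |1.369 − 1.414| = 0.045
3: 2.48/1.72 ≈ 1.442 → |1.442 − 1.414| = 0.028
4: 1.87/1.32 ≈ 1.417 → |1.417 − 1.414| = 0.003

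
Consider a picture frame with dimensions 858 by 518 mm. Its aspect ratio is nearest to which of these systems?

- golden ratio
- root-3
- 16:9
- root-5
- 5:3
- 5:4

5:3

Ratio = 858 / 518 ≈ 1.656.
Distances: golden ratio 1.618 (Δ 0.038); root-3 1.732 (Δ 0.076); 16:9 1.778 (Δ 0.122); root-5 2.236 (Δ 0.580); 5:3 1.667 (Δ 0.011); 5:4 1.250 (Δ 0.406).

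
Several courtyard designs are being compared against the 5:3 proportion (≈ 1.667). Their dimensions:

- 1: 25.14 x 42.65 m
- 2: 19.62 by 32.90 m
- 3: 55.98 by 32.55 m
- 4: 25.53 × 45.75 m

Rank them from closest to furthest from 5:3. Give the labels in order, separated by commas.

1: 42.65/25.14 ≈ 1.696 → |1.696 − 1.667| = 0.029
2: 32.90/19.62 ≈ 1.677 → |1.677 − 1.667| = 0.010
3: 55.98/32.55 ≈ 1.720 → |1.720 − 1.667| = 0.053
4: 45.75/25.53 ≈ 1.792 → |1.792 − 1.667| = 0.125

2, 1, 3, 4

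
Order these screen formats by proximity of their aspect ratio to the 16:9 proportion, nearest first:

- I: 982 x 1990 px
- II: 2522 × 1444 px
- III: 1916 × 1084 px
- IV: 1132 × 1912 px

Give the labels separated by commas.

Ratios: I = 1990 / 982 ≈ 2.026; II = 2522 / 1444 ≈ 1.747; III = 1916 / 1084 ≈ 1.768; IV = 1912 / 1132 ≈ 1.689.
|Δ from 1.778|: I 0.248; II 0.031; III 0.010; IV 0.089.

III, II, IV, I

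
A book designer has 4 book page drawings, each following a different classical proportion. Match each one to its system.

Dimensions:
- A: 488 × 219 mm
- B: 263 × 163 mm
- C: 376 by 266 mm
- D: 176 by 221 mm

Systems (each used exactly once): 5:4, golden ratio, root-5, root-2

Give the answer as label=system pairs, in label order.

Ratios: A ≈ 2.228; B ≈ 1.613; C ≈ 1.414; D ≈ 1.256.
Targets: 5:4 ≈ 1.250; golden ratio ≈ 1.618; root-5 ≈ 2.236; root-2 ≈ 1.414.

A=root-5, B=golden ratio, C=root-2, D=5:4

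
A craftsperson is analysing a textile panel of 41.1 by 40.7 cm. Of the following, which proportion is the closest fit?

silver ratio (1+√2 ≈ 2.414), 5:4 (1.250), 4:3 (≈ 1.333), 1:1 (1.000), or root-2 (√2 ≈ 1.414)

1:1

41.1/40.7 ≈ 1.010. Nearest candidates are 1:1 (1.000, off by 0.010) and 5:4 (1.250, off by 0.240).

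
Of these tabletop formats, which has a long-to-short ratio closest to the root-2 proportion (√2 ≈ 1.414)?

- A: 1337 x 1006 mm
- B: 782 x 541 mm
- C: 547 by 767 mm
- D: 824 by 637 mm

C

Ratios (long/short): A ≈ 1.329; B ≈ 1.445; C ≈ 1.402; D ≈ 1.294.
root-2 ≈ 1.414; option C is nearest (Δ 0.012).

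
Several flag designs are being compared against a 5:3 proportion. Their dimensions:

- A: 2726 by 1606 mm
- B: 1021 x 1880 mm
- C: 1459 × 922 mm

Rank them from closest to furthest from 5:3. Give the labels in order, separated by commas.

A, C, B

Ratios: A = 2726 / 1606 ≈ 1.697; B = 1880 / 1021 ≈ 1.841; C = 1459 / 922 ≈ 1.582.
|Δ from 1.667|: A 0.030; B 0.174; C 0.085.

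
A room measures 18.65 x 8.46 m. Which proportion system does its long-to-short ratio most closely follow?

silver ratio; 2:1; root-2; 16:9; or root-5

18.65/8.46 ≈ 2.204. Nearest candidates are root-5 (2.236, off by 0.032) and 2:1 (2.000, off by 0.204).

root-5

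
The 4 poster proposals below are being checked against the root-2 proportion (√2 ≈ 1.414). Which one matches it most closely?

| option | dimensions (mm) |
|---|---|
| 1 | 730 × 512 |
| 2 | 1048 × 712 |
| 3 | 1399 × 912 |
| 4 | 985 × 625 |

Ratios (long/short): 1 ≈ 1.426; 2 ≈ 1.472; 3 ≈ 1.534; 4 ≈ 1.576.
root-2 ≈ 1.414; option 1 is nearest (Δ 0.012).

1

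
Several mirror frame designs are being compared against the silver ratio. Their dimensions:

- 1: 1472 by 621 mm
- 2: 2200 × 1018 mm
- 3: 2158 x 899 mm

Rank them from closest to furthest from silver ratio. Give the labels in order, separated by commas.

1: 1472/621 ≈ 2.370 → |2.370 − 2.414| = 0.044
2: 2200/1018 ≈ 2.161 → |2.161 − 2.414| = 0.253
3: 2158/899 ≈ 2.400 → |2.400 − 2.414| = 0.014

3, 1, 2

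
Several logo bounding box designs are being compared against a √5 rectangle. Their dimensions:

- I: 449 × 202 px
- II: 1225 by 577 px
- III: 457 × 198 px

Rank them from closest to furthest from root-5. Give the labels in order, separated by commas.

I, III, II

Ratios: I = 449 / 202 ≈ 2.223; II = 1225 / 577 ≈ 2.123; III = 457 / 198 ≈ 2.308.
|Δ from 2.236|: I 0.013; II 0.113; III 0.072.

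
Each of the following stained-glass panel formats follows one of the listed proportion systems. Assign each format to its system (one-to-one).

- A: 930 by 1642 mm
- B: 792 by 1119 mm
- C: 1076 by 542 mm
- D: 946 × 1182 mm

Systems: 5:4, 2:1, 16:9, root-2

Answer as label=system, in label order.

A=16:9, B=root-2, C=2:1, D=5:4

Ratios: A ≈ 1.766; B ≈ 1.413; C ≈ 1.985; D ≈ 1.249.
Targets: 5:4 ≈ 1.250; 2:1 ≈ 2.000; 16:9 ≈ 1.778; root-2 ≈ 1.414.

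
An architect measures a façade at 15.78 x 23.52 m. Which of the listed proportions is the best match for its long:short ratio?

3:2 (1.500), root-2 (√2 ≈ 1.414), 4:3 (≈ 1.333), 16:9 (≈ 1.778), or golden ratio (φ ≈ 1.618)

Ratio = 23.52 / 15.78 ≈ 1.490.
Distances: 3:2 1.500 (Δ 0.010); root-2 1.414 (Δ 0.076); 4:3 1.333 (Δ 0.157); 16:9 1.778 (Δ 0.288); golden ratio 1.618 (Δ 0.128).

3:2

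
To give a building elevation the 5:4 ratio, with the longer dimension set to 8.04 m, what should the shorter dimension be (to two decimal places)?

6.43 m

5:4 = 1.25000.
Shorter side = 8.04 ÷ 1.25000 ≈ 6.4320 → 6.43 m.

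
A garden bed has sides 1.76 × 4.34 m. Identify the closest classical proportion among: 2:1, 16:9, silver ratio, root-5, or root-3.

Ratio = 4.34 / 1.76 ≈ 2.466.
Distances: 2:1 2.000 (Δ 0.466); 16:9 1.778 (Δ 0.688); silver ratio 2.414 (Δ 0.052); root-5 2.236 (Δ 0.230); root-3 1.732 (Δ 0.734).

silver ratio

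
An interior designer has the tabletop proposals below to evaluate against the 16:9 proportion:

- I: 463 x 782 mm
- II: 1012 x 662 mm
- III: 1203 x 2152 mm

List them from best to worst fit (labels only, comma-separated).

III, I, II

Ratios: I = 782 / 463 ≈ 1.689; II = 1012 / 662 ≈ 1.529; III = 2152 / 1203 ≈ 1.789.
|Δ from 1.778|: I 0.089; II 0.249; III 0.011.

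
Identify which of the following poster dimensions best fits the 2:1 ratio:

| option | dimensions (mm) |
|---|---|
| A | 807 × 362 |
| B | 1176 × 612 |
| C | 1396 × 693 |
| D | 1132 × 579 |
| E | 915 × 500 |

Target 2:1 ≈ 2.000.
A: 2.229 (Δ0.229)  B: 1.922 (Δ0.078)  C: 2.014 (Δ0.014)  D: 1.955 (Δ0.045)  E: 1.830 (Δ0.170)

C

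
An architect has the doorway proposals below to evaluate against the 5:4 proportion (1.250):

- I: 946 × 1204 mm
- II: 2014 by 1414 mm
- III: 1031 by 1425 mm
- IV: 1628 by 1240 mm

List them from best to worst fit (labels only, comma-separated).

I, IV, III, II

Ratios: I = 1204 / 946 ≈ 1.273; II = 2014 / 1414 ≈ 1.424; III = 1425 / 1031 ≈ 1.382; IV = 1628 / 1240 ≈ 1.313.
|Δ from 1.250|: I 0.023; II 0.174; III 0.132; IV 0.063.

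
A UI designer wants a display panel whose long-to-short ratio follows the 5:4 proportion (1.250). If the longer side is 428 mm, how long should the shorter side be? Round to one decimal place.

5:4 = 1.25000.
Shorter side = 428 ÷ 1.25000 ≈ 342.400 → 342.4 mm.

342.4 mm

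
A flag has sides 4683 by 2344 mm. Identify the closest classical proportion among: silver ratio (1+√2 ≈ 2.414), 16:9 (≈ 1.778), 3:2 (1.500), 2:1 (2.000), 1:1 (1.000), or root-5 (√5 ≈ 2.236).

Ratio = 4683 / 2344 ≈ 1.998.
Distances: silver ratio 2.414 (Δ 0.416); 16:9 1.778 (Δ 0.220); 3:2 1.500 (Δ 0.498); 2:1 2.000 (Δ 0.002); 1:1 1.000 (Δ 0.998); root-5 2.236 (Δ 0.238).

2:1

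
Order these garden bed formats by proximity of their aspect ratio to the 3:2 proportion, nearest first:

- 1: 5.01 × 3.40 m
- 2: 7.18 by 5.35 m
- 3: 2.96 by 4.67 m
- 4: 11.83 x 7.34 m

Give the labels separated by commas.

Ratios: 1 = 5.01 / 3.40 ≈ 1.474; 2 = 7.18 / 5.35 ≈ 1.342; 3 = 4.67 / 2.96 ≈ 1.578; 4 = 11.83 / 7.34 ≈ 1.612.
|Δ from 1.500|: 1 0.026; 2 0.158; 3 0.078; 4 0.112.

1, 3, 4, 2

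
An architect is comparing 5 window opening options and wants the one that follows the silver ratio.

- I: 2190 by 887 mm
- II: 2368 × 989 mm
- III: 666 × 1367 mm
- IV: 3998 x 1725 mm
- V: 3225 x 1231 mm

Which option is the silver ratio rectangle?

II

Ratios (long/short): I ≈ 2.469; II ≈ 2.394; III ≈ 2.053; IV ≈ 2.318; V ≈ 2.620.
silver ratio ≈ 2.414; option II is nearest (Δ 0.020).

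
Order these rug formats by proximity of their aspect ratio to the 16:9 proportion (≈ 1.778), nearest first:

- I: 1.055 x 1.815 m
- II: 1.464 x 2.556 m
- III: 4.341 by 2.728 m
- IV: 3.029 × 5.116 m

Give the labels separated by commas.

II, I, IV, III

I: 1.815/1.055 ≈ 1.720 → |1.720 − 1.778| = 0.058
II: 2.556/1.464 ≈ 1.746 → |1.746 − 1.778| = 0.032
III: 4.341/2.728 ≈ 1.591 → |1.591 − 1.778| = 0.187
IV: 5.116/3.029 ≈ 1.689 → |1.689 − 1.778| = 0.089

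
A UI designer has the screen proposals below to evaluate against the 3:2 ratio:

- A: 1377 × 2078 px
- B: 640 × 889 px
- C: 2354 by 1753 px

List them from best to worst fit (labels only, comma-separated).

A, B, C

A: 2078/1377 ≈ 1.509 → |1.509 − 1.500| = 0.009
B: 889/640 ≈ 1.389 → |1.389 − 1.500| = 0.111
C: 2354/1753 ≈ 1.343 → |1.343 − 1.500| = 0.157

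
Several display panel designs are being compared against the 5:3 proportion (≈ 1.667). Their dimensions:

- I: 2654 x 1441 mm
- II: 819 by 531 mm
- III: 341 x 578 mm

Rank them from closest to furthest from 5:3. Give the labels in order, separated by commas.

Ratios: I = 2654 / 1441 ≈ 1.842; II = 819 / 531 ≈ 1.542; III = 578 / 341 ≈ 1.695.
|Δ from 1.667|: I 0.175; II 0.125; III 0.028.

III, II, I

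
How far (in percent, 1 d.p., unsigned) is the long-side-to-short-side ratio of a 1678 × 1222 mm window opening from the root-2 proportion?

2.9%

Ratio = 1678 / 1222 ≈ 1.3732.
Ideal root-2 ≈ 1.4142. |1.3732 − 1.4142| / 1.4142 ≈ 2.90% → 2.9%.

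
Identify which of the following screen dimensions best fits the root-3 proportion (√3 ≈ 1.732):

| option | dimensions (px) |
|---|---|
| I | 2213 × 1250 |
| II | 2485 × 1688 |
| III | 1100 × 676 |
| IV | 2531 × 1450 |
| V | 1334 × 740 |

Target root-3 ≈ 1.732.
I: 1.770 (Δ0.038)  II: 1.472 (Δ0.260)  III: 1.627 (Δ0.105)  IV: 1.746 (Δ0.014)  V: 1.803 (Δ0.071)

IV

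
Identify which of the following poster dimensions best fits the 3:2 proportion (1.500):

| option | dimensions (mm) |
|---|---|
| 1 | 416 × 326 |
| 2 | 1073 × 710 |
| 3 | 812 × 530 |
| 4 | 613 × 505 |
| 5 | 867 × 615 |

Ratios (long/short): 1 ≈ 1.276; 2 ≈ 1.511; 3 ≈ 1.532; 4 ≈ 1.214; 5 ≈ 1.410.
3:2 ≈ 1.500; option 2 is nearest (Δ 0.011).

2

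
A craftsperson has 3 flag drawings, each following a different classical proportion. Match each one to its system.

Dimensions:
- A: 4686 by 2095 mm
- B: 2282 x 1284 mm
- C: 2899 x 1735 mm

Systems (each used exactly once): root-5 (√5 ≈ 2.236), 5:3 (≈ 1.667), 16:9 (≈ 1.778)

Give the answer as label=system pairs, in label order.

A=root-5, B=16:9, C=5:3

A = 4686/2095 ≈ 2.237 → root-5 (2.236)
B = 2282/1284 ≈ 1.777 → 16:9 (1.778)
C = 2899/1735 ≈ 1.671 → 5:3 (1.667)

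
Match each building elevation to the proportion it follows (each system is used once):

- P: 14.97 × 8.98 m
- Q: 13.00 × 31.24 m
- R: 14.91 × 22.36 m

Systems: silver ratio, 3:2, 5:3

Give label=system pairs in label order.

P=5:3, Q=silver ratio, R=3:2

P = 14.97/8.98 ≈ 1.667 → 5:3 (1.667)
Q = 31.24/13.00 ≈ 2.403 → silver ratio (2.414)
R = 22.36/14.91 ≈ 1.500 → 3:2 (1.500)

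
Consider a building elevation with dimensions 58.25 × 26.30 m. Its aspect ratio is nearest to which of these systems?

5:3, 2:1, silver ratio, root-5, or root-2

root-5

Ratio = 58.25 / 26.30 ≈ 2.215.
Distances: 5:3 1.667 (Δ 0.548); 2:1 2.000 (Δ 0.215); silver ratio 2.414 (Δ 0.199); root-5 2.236 (Δ 0.021); root-2 1.414 (Δ 0.801).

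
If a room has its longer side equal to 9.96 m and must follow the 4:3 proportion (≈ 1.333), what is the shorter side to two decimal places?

7.47 m

4:3 ≈ 1.33333.
Shorter side = 9.96 ÷ 1.33333 ≈ 7.4700 → 7.47 m.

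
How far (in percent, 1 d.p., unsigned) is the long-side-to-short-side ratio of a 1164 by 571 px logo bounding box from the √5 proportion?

8.8%

Ratio = 1164 / 571 ≈ 2.0385.
Ideal root-5 ≈ 2.2361. |2.0385 − 2.2361| / 2.2361 ≈ 8.84% → 8.8%.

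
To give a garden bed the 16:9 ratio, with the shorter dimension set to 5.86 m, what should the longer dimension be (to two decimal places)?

10.42 m

16:9 ≈ 1.77778.
Longer side = 5.86 × 1.77778 ≈ 10.4178 → 10.42 m.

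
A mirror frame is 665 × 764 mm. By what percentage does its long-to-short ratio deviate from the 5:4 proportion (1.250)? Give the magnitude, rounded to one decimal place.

Ratio = 764 / 665 ≈ 1.1489.
Ideal 5:4 = 1.2500. |1.1489 − 1.2500| / 1.2500 ≈ 8.09% → 8.1%.

8.1%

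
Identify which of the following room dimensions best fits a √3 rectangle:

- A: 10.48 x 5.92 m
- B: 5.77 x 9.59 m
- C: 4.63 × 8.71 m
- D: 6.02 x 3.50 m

Target root-3 ≈ 1.732.
A: 1.770 (Δ0.038)  B: 1.662 (Δ0.070)  C: 1.881 (Δ0.149)  D: 1.720 (Δ0.012)

D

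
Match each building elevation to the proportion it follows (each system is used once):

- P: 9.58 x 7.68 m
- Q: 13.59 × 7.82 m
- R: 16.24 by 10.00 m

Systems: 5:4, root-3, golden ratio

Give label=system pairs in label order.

P=5:4, Q=root-3, R=golden ratio

Ratios: P ≈ 1.247; Q ≈ 1.738; R ≈ 1.624.
Targets: 5:4 ≈ 1.250; root-3 ≈ 1.732; golden ratio ≈ 1.618.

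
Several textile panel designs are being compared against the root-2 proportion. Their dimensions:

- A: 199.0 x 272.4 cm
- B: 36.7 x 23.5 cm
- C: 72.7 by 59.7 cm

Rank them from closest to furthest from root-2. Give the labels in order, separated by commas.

Ratios: A = 272.4 / 199.0 ≈ 1.369; B = 36.7 / 23.5 ≈ 1.562; C = 72.7 / 59.7 ≈ 1.218.
|Δ from 1.414|: A 0.045; B 0.148; C 0.196.

A, B, C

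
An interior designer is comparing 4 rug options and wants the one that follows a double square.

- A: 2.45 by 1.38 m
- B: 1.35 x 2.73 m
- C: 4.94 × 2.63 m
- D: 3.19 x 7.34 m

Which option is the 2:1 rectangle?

B

Target 2:1 ≈ 2.000.
A: 1.775 (Δ0.225)  B: 2.022 (Δ0.022)  C: 1.878 (Δ0.122)  D: 2.301 (Δ0.301)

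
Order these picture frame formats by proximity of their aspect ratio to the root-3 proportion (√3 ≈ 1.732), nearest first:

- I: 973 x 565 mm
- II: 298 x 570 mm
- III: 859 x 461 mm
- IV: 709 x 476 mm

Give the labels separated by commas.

I, III, II, IV

I: 973/565 ≈ 1.722 → |1.722 − 1.732| = 0.010
II: 570/298 ≈ 1.913 → |1.913 − 1.732| = 0.181
III: 859/461 ≈ 1.863 → |1.863 − 1.732| = 0.131
IV: 709/476 ≈ 1.489 → |1.489 − 1.732| = 0.243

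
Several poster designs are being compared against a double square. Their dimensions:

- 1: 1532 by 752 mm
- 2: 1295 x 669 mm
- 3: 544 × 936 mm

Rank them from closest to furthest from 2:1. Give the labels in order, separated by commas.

Ratios: 1 = 1532 / 752 ≈ 2.037; 2 = 1295 / 669 ≈ 1.936; 3 = 936 / 544 ≈ 1.721.
|Δ from 2.000|: 1 0.037; 2 0.064; 3 0.279.

1, 2, 3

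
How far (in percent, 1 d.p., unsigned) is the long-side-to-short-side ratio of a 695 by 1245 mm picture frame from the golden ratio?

10.7%

Ratio = 1245 / 695 ≈ 1.7914.
Ideal golden ratio ≈ 1.6180. |1.7914 − 1.6180| / 1.6180 ≈ 10.72% → 10.7%.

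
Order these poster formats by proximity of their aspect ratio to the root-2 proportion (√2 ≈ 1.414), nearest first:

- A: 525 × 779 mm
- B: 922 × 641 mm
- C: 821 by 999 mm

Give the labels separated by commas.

Ratios: A = 779 / 525 ≈ 1.484; B = 922 / 641 ≈ 1.438; C = 999 / 821 ≈ 1.217.
|Δ from 1.414|: A 0.070; B 0.024; C 0.197.

B, A, C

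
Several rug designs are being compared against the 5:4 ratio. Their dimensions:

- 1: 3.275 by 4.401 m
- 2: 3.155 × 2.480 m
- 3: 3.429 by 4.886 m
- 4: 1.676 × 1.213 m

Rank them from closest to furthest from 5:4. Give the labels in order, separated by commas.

Ratios: 1 = 4.401 / 3.275 ≈ 1.344; 2 = 3.155 / 2.480 ≈ 1.272; 3 = 4.886 / 3.429 ≈ 1.425; 4 = 1.676 / 1.213 ≈ 1.382.
|Δ from 1.250|: 1 0.094; 2 0.022; 3 0.175; 4 0.132.

2, 1, 4, 3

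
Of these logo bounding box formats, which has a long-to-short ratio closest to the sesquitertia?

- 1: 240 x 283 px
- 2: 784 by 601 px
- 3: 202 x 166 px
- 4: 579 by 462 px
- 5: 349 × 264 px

Ratios (long/short): 1 ≈ 1.179; 2 ≈ 1.304; 3 ≈ 1.217; 4 ≈ 1.253; 5 ≈ 1.322.
4:3 ≈ 1.333; option 5 is nearest (Δ 0.011).

5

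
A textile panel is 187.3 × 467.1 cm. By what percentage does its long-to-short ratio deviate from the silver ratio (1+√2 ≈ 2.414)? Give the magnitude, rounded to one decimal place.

3.3%

Ratio = 467.1 / 187.3 ≈ 2.4939.
Ideal silver ratio ≈ 2.4142. |2.4939 − 2.4142| / 2.4142 ≈ 3.30% → 3.3%.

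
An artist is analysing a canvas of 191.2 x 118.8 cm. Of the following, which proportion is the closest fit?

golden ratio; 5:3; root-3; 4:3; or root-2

Ratio = 191.2 / 118.8 ≈ 1.609.
Distances: golden ratio 1.618 (Δ 0.009); 5:3 1.667 (Δ 0.058); root-3 1.732 (Δ 0.123); 4:3 1.333 (Δ 0.276); root-2 1.414 (Δ 0.195).

golden ratio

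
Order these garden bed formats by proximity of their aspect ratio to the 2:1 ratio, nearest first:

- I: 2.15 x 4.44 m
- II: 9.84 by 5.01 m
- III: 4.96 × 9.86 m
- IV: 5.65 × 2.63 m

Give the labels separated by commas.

I: 4.44/2.15 ≈ 2.065 → |2.065 − 2.000| = 0.065
II: 9.84/5.01 ≈ 1.964 → |1.964 − 2.000| = 0.036
III: 9.86/4.96 ≈ 1.988 → |1.988 − 2.000| = 0.012
IV: 5.65/2.63 ≈ 2.148 → |2.148 − 2.000| = 0.148

III, II, I, IV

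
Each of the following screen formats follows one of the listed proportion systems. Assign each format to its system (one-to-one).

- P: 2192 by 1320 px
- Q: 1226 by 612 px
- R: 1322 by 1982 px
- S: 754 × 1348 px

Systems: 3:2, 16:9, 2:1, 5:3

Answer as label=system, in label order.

P=5:3, Q=2:1, R=3:2, S=16:9

P = 2192/1320 ≈ 1.661 → 5:3 (1.667)
Q = 1226/612 ≈ 2.003 → 2:1 (2.000)
R = 1982/1322 ≈ 1.499 → 3:2 (1.500)
S = 1348/754 ≈ 1.788 → 16:9 (1.778)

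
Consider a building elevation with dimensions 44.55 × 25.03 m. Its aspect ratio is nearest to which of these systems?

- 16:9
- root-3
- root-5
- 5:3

44.55/25.03 ≈ 1.780. Nearest candidates are 16:9 (1.778, off by 0.002) and root-3 (1.732, off by 0.048).

16:9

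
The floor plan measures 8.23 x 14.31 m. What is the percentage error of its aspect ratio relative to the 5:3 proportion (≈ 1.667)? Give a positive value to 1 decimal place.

4.3%

Ratio = 14.31 / 8.23 ≈ 1.7388.
Ideal 5:3 ≈ 1.6667. |1.7388 − 1.6667| / 1.6667 ≈ 4.33% → 4.3%.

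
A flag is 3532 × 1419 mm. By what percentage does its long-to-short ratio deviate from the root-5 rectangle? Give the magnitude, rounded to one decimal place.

Ratio = 3532 / 1419 ≈ 2.4891.
Ideal root-5 ≈ 2.2361. |2.4891 − 2.2361| / 2.2361 ≈ 11.31% → 11.3%.

11.3%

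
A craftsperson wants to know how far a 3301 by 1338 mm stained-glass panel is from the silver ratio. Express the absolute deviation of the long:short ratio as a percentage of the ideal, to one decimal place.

Ratio = 3301 / 1338 ≈ 2.4671.
Ideal silver ratio ≈ 2.4142. |2.4671 − 2.4142| / 2.4142 ≈ 2.19% → 2.2%.

2.2%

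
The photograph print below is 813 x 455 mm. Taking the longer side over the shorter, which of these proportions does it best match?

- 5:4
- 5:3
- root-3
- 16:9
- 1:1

16:9

813/455 ≈ 1.787. Nearest candidates are 16:9 (1.778, off by 0.009) and root-3 (1.732, off by 0.055).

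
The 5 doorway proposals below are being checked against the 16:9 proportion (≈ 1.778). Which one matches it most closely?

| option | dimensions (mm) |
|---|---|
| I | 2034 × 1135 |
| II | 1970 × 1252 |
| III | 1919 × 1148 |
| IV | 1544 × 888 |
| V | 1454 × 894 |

I

Target 16:9 ≈ 1.778.
I: 1.792 (Δ0.014)  II: 1.573 (Δ0.205)  III: 1.672 (Δ0.106)  IV: 1.739 (Δ0.039)  V: 1.626 (Δ0.152)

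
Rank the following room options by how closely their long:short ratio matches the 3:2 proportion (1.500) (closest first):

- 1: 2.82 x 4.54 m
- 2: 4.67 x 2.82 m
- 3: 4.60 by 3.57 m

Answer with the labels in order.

1, 2, 3

Ratios: 1 = 4.54 / 2.82 ≈ 1.610; 2 = 4.67 / 2.82 ≈ 1.656; 3 = 4.60 / 3.57 ≈ 1.289.
|Δ from 1.500|: 1 0.110; 2 0.156; 3 0.211.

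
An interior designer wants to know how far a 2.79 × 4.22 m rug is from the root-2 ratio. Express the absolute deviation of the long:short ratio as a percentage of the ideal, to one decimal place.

Ratio = 4.22 / 2.79 ≈ 1.5125.
Ideal root-2 ≈ 1.4142. |1.5125 − 1.4142| / 1.4142 ≈ 6.95% → 7.0%.

7.0%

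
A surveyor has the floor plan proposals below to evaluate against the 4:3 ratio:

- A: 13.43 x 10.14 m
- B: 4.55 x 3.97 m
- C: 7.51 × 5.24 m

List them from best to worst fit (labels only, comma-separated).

A: 13.43/10.14 ≈ 1.324 → |1.324 − 1.333| = 0.009
B: 4.55/3.97 ≈ 1.146 → |1.146 − 1.333| = 0.187
C: 7.51/5.24 ≈ 1.433 → |1.433 − 1.333| = 0.100

A, C, B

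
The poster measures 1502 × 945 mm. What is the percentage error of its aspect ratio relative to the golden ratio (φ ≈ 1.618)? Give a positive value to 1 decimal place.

Ratio = 1502 / 945 ≈ 1.5894.
Ideal golden ratio ≈ 1.6180. |1.5894 − 1.6180| / 1.6180 ≈ 1.77% → 1.8%.

1.8%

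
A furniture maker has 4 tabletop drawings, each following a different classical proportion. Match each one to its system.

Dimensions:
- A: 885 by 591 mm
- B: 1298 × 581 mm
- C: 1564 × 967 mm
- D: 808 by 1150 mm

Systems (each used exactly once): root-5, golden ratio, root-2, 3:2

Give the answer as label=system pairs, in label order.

A=3:2, B=root-5, C=golden ratio, D=root-2

Ratios: A ≈ 1.497; B ≈ 2.234; C ≈ 1.617; D ≈ 1.423.
Targets: root-5 ≈ 2.236; golden ratio ≈ 1.618; root-2 ≈ 1.414; 3:2 ≈ 1.500.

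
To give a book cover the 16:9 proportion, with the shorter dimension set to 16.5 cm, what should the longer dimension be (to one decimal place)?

16:9 ≈ 1.77778.
Longer side = 16.5 × 1.77778 ≈ 29.333 → 29.3 cm.

29.3 cm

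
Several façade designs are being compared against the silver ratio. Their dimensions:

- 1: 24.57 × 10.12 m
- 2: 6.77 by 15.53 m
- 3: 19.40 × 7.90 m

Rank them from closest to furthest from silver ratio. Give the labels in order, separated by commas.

1, 3, 2

1: 24.57/10.12 ≈ 2.428 → |2.428 − 2.414| = 0.014
2: 15.53/6.77 ≈ 2.294 → |2.294 − 2.414| = 0.120
3: 19.40/7.90 ≈ 2.456 → |2.456 − 2.414| = 0.042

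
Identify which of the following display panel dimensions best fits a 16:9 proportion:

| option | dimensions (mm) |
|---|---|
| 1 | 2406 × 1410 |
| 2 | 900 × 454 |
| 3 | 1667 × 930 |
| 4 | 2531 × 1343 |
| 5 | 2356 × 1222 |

Target 16:9 ≈ 1.778.
1: 1.706 (Δ0.072)  2: 1.982 (Δ0.204)  3: 1.792 (Δ0.014)  4: 1.885 (Δ0.107)  5: 1.928 (Δ0.150)

3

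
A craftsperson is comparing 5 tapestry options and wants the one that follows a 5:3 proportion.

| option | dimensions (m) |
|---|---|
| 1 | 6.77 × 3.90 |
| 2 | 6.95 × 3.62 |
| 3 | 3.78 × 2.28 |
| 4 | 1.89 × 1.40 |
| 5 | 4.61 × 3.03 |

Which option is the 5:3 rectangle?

Target 5:3 ≈ 1.667.
1: 1.736 (Δ0.069)  2: 1.920 (Δ0.253)  3: 1.658 (Δ0.009)  4: 1.350 (Δ0.317)  5: 1.521 (Δ0.146)

3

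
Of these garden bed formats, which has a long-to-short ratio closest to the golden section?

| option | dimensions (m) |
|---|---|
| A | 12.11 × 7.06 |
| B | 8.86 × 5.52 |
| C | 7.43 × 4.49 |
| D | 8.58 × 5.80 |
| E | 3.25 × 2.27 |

Target golden ratio ≈ 1.618.
A: 1.715 (Δ0.097)  B: 1.605 (Δ0.013)  C: 1.655 (Δ0.037)  D: 1.479 (Δ0.139)  E: 1.432 (Δ0.186)

B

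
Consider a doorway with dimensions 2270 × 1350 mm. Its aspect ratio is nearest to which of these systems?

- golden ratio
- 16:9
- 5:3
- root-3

Ratio = 2270 / 1350 ≈ 1.681.
Distances: golden ratio 1.618 (Δ 0.063); 16:9 1.778 (Δ 0.097); 5:3 1.667 (Δ 0.014); root-3 1.732 (Δ 0.051).

5:3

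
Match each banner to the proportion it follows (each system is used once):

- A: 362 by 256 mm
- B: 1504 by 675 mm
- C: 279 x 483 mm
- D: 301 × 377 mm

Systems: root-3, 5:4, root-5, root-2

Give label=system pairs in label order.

Ratios: A ≈ 1.414; B ≈ 2.228; C ≈ 1.731; D ≈ 1.252.
Targets: root-3 ≈ 1.732; 5:4 ≈ 1.250; root-5 ≈ 2.236; root-2 ≈ 1.414.

A=root-2, B=root-5, C=root-3, D=5:4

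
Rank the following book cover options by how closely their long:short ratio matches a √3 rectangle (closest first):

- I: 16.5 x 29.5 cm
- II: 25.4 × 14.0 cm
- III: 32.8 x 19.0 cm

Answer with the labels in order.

III, I, II

Ratios: I = 29.5 / 16.5 ≈ 1.788; II = 25.4 / 14.0 ≈ 1.814; III = 32.8 / 19.0 ≈ 1.726.
|Δ from 1.732|: I 0.056; II 0.082; III 0.006.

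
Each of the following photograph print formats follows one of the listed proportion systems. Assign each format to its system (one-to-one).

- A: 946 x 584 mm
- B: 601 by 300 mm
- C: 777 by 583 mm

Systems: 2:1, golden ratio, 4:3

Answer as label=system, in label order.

A=golden ratio, B=2:1, C=4:3

Ratios: A ≈ 1.620; B ≈ 2.003; C ≈ 1.333.
Targets: 2:1 ≈ 2.000; golden ratio ≈ 1.618; 4:3 ≈ 1.333.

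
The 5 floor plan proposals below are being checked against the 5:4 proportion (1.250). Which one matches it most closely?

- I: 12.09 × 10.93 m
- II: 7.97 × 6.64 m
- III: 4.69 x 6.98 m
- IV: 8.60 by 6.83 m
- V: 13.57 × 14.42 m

Ratios (long/short): I ≈ 1.106; II ≈ 1.200; III ≈ 1.488; IV ≈ 1.259; V ≈ 1.063.
5:4 ≈ 1.250; option IV is nearest (Δ 0.009).

IV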